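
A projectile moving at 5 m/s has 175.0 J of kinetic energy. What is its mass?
m = 2·KE/v² = 2·175.0/(5)² = 14.0 kg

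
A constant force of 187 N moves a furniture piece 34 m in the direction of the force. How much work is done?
W = F·d = (187)(34) = 6358 J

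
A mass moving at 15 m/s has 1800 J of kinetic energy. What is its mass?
m = 2·KE/v² = 2·1800/(15)² = 16.0 kg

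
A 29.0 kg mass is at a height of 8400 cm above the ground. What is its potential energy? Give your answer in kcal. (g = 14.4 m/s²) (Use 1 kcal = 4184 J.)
Convert to SI: m = 29.0 kg, h = 84.0 m
PE = mgh = (29.0)(14.4)(84.0) = 35078.4 J = 8.384 kcal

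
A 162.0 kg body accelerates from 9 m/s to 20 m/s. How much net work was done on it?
W = ΔKE = ½m(v₂² − v₁²) = ½(162.0)(20² − 9²) = 25839.0 J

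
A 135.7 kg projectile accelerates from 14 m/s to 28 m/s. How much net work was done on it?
W = ΔKE = ½m(v₂² − v₁²) = ½(135.7)(28² − 14²) = 39895.8 J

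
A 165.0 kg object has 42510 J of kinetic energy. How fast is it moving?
v = √(2·KE/m) = √(2·42510/165.0) = 22.7 m/s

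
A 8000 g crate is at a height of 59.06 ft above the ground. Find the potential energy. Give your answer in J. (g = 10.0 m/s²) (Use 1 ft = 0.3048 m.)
Convert to SI: m = 8.0 kg, h = 18.0015 m
PE = mgh = (8.0)(10.0)(18.0015) = 1440 J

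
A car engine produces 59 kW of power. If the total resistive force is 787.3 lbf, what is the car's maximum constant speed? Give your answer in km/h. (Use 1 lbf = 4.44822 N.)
Convert to SI: F = 3502.08 N
P = Fv ⇒ v = P/F = 59000 W/3502.08 N = 16.8471 m/s = 60.65 km/h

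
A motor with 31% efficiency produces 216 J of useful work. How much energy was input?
W_in = W_out/η = 216/0.31 = 696.8 J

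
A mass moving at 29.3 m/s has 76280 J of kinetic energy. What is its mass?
m = 2·KE/v² = 2·76280/(29.3)² = 177.7 kg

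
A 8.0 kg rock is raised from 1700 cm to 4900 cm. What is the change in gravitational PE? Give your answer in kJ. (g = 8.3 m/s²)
Convert to SI: m = 8.0 kg, Δh = 32.0 m
ΔPE = mgΔh = (8.0)(8.3)(32.0) = 2124.8 J = 2.125 kJ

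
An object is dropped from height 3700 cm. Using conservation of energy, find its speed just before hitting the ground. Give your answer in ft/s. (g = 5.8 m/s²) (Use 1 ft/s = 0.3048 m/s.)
Convert to SI: h = 37.0 m
mgh = ½mv² ⇒ v = √(2gh) = √(2·5.8·37.0) = 20.7171 m/s = 67.97 ft/s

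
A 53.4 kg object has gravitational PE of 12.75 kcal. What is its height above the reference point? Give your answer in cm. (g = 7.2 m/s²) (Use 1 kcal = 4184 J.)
Convert to SI: m = 53.4 kg, PE = 53346.0 J
h = PE/(mg) = 53346.0/(53.4·7.2) = 138.748 m = 13870 cm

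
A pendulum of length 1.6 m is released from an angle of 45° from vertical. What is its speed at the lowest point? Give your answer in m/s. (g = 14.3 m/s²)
h = L(1 − cosθ) = 1.6(1 − cos45°) = 0.468629 m
v = √(2gh) = √(2·14.3·0.468629) = 3.661 m/s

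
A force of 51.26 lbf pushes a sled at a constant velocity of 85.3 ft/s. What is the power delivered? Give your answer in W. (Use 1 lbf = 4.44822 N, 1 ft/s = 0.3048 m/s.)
Convert to SI: F = 228.016 N, v = 25.9994 m/s
P = Fv = (228.016)(25.9994) = 5928 W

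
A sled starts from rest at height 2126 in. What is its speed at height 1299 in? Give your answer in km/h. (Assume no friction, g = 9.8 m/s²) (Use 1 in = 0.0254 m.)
Convert to SI: h₁−h₂ = 21.0058 m
mgh₁ = mgh₂ + ½mv² ⇒ v = √(2g(h₁−h₂)) = √(2·9.8·21.0058) = 20.2907 m/s = 73.05 km/h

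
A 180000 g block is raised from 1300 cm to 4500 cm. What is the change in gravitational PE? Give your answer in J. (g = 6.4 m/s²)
Convert to SI: m = 180.0 kg, Δh = 32.0 m
ΔPE = mgΔh = (180.0)(6.4)(32.0) = 36860 J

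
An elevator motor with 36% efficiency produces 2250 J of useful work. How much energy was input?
W_in = W_out/η = 2250/0.36 = 6250 J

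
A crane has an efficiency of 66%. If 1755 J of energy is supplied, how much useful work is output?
W_out = η·W_in = 0.66·1755 = 1158.3 J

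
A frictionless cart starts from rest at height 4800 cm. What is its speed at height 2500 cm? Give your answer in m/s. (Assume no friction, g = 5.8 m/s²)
Convert to SI: h₁−h₂ = 23.0 m
mgh₁ = mgh₂ + ½mv² ⇒ v = √(2g(h₁−h₂)) = √(2·5.8·23.0) = 16.33 m/s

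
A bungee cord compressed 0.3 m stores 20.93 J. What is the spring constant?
k = 2·PE/x² = 2·20.93/(0.3)² = 465.1 N/m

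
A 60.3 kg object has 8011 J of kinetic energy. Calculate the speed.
v = √(2·KE/m) = √(2·8011/60.3) = 16.3 m/s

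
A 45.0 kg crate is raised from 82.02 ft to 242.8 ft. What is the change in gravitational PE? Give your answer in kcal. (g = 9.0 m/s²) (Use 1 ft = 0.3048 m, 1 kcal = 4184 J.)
Convert to SI: m = 45.0 kg, Δh = 49.0057 m
ΔPE = mgΔh = (45.0)(9.0)(49.0057) = 19847.3 J = 4.744 kcal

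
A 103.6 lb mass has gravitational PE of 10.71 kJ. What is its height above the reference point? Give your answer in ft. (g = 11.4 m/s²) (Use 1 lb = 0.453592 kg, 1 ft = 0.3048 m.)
Convert to SI: m = 46.9921 kg, PE = 10710.0 J
h = PE/(mg) = 10710.0/(46.9921·11.4) = 19.9921 m = 65.59 ft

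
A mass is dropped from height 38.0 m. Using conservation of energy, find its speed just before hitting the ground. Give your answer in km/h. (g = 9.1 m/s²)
mgh = ½mv² ⇒ v = √(2gh) = √(2·9.1·38.0) = 26.2983 m/s = 94.67 km/h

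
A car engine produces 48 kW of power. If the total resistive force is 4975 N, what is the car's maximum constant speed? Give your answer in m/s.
P = Fv ⇒ v = P/F = 48000 W/4975.0 N = 9.648 m/s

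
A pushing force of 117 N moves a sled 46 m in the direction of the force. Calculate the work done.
W = F·d = (117)(46) = 5382 J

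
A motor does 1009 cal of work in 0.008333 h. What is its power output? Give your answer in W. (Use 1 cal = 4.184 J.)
Convert to SI: W = 4221.66 J, t = 29.9988 s
P = W/t = 4221.66/29.9988 = 140.7 W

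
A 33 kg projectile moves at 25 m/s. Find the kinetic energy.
KE = ½mv² = ½(33)(25)² = 10312.5 J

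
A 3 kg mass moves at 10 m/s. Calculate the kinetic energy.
KE = ½mv² = ½(3)(10)² = 150.0 J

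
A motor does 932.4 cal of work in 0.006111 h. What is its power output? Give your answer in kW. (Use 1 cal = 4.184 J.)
Convert to SI: W = 3901.16 J, t = 21.9996 s
P = W/t = 3901.16/21.9996 = 177.329 W = 0.1773 kW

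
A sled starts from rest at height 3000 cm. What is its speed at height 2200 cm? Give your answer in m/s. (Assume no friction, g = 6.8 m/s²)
Convert to SI: h₁−h₂ = 8.0 m
mgh₁ = mgh₂ + ½mv² ⇒ v = √(2g(h₁−h₂)) = √(2·6.8·8.0) = 10.43 m/s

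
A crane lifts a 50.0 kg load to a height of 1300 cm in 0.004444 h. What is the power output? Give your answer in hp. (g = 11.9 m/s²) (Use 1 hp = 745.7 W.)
Convert to SI: m = 50.0 kg, h = 13.0 m, t = 15.9984 s
P = mgh/t = (50.0)(11.9)(13.0)/15.9984 = 483.486 W = 0.6484 hp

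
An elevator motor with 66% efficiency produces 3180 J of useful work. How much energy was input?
W_in = W_out/η = 3180/0.66 = 4818 J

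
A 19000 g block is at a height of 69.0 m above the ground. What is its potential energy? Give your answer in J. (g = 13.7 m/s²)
Convert to SI: m = 19.0 kg, h = 69.0 m
PE = mgh = (19.0)(13.7)(69.0) = 17960 J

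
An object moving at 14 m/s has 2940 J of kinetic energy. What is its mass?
m = 2·KE/v² = 2·2940/(14)² = 30.0 kg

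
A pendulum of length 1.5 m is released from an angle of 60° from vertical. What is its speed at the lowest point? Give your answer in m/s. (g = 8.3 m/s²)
h = L(1 − cosθ) = 1.5(1 − cos60°) = 0.75 m
v = √(2gh) = √(2·8.3·0.75) = 3.528 m/s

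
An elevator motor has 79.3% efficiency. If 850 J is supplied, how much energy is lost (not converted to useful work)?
W_lost = W_in(1 − η) = 850·(1 − 0.793) = 176.0 J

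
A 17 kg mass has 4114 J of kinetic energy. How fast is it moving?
v = √(2·KE/m) = √(2·4114/17) = 22.0 m/s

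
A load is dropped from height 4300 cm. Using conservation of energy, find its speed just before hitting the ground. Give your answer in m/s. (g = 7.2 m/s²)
Convert to SI: h = 43.0 m
mgh = ½mv² ⇒ v = √(2gh) = √(2·7.2·43.0) = 24.88 m/s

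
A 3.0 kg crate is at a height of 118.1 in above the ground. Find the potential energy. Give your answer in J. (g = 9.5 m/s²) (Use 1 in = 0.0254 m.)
Convert to SI: m = 3.0 kg, h = 2.99974 m
PE = mgh = (3.0)(9.5)(2.99974) = 85.49 J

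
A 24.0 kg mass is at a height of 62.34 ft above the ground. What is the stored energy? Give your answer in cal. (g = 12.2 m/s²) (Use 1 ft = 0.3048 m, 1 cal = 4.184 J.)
Convert to SI: m = 24.0 kg, h = 19.0012 m
PE = mgh = (24.0)(12.2)(19.0012) = 5563.56 J = 1330 cal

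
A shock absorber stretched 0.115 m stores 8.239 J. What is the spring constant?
k = 2·PE/x² = 2·8.239/(0.115)² = 1246 N/m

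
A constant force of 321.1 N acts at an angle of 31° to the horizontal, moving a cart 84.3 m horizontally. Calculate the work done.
W = F·d·cosθ = (321.1)(84.3)cos(31°) = 23200 J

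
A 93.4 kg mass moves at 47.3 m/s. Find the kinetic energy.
KE = ½mv² = ½(93.4)(47.3)² = 104500 J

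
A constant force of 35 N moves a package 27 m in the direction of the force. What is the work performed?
W = F·d = (35)(27) = 945.0 J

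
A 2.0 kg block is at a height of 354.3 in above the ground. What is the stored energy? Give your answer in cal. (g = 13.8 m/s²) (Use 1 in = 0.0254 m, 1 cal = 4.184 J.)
Convert to SI: m = 2.0 kg, h = 8.99922 m
PE = mgh = (2.0)(13.8)(8.99922) = 248.378 J = 59.36 cal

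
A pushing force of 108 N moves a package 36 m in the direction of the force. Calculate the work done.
W = F·d = (108)(36) = 3888 J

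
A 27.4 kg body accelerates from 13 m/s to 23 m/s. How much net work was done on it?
W = ΔKE = ½m(v₂² − v₁²) = ½(27.4)(23² − 13²) = 4932.0 J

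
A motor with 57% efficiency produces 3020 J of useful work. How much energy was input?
W_in = W_out/η = 3020/0.57 = 5298 J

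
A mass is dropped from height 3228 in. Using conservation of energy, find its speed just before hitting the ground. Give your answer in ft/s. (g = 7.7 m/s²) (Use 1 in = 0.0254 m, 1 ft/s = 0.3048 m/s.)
Convert to SI: h = 81.9912 m
mgh = ½mv² ⇒ v = √(2gh) = √(2·7.7·81.9912) = 35.534 m/s = 116.6 ft/s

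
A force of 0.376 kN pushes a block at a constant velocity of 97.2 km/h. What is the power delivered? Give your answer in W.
Convert to SI: F = 376.0 N, v = 27.0 m/s
P = Fv = (376.0)(27.0) = 10150 W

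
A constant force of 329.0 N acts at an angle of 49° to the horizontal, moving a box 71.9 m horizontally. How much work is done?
W = F·d·cosθ = (329.0)(71.9)cos(49°) = 15520 J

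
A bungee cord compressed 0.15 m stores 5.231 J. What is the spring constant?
k = 2·PE/x² = 2·5.231/(0.15)² = 465.0 N/m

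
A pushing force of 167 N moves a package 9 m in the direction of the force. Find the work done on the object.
W = F·d = (167)(9) = 1503 J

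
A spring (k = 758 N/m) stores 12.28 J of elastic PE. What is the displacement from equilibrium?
x = √(2·PE/k) = √(2·12.28/758) = 0.18 m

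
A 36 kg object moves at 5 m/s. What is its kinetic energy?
KE = ½mv² = ½(36)(5)² = 450.0 J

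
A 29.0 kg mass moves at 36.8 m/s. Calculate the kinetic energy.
KE = ½mv² = ½(29.0)(36.8)² = 19640 J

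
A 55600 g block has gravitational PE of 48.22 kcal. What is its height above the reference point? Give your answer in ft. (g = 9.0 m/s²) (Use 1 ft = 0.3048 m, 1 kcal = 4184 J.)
Convert to SI: m = 55.6 kg, PE = 201752 J
h = PE/(mg) = 201752/(55.6·9.0) = 403.182 m = 1323 ft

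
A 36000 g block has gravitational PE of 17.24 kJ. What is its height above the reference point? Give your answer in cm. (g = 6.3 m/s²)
Convert to SI: m = 36.0 kg, PE = 17240.0 J
h = PE/(mg) = 17240.0/(36.0·6.3) = 76.0141 m = 7601 cm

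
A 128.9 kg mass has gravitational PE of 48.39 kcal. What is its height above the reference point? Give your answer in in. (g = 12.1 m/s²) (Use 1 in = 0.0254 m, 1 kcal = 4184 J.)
Convert to SI: m = 128.9 kg, PE = 202464 J
h = PE/(mg) = 202464/(128.9·12.1) = 129.81 m = 5111 in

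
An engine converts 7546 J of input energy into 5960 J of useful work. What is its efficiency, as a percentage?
η = W_out/W_in = 5960/7546 = 78.98%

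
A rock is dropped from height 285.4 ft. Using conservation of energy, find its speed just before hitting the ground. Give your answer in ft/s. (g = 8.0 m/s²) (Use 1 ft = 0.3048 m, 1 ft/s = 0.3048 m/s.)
Convert to SI: h = 86.9899 m
mgh = ½mv² ⇒ v = √(2gh) = √(2·8.0·86.9899) = 37.3074 m/s = 122.4 ft/s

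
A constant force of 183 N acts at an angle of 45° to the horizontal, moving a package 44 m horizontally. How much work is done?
W = F·d·cosθ = (183)(44)cos(45°) = 5694 J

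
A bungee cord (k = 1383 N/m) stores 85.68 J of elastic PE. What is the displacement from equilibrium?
x = √(2·PE/k) = √(2·85.68/1383) = 0.352 m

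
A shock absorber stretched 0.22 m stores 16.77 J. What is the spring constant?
k = 2·PE/x² = 2·16.77/(0.22)² = 693.0 N/m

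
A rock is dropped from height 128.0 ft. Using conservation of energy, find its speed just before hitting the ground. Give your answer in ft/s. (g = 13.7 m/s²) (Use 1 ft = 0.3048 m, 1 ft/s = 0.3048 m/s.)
Convert to SI: h = 39.0144 m
mgh = ½mv² ⇒ v = √(2gh) = √(2·13.7·39.0144) = 32.6955 m/s = 107.3 ft/s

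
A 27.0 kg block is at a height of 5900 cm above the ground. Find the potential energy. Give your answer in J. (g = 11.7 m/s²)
Convert to SI: m = 27.0 kg, h = 59.0 m
PE = mgh = (27.0)(11.7)(59.0) = 18640 J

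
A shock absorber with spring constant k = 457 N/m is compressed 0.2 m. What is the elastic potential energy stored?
PE = ½kx² = ½(457)(0.2)² = 9.14 J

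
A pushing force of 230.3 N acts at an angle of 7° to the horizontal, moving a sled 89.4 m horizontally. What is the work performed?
W = F·d·cosθ = (230.3)(89.4)cos(7°) = 20440 J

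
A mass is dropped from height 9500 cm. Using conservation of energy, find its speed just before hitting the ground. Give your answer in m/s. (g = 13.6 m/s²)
Convert to SI: h = 95.0 m
mgh = ½mv² ⇒ v = √(2gh) = √(2·13.6·95.0) = 50.83 m/s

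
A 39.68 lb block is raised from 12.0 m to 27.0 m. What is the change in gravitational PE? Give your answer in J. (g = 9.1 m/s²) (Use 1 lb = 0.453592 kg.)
Convert to SI: m = 17.9985 kg, Δh = 15.0 m
ΔPE = mgΔh = (17.9985)(9.1)(15.0) = 2457 J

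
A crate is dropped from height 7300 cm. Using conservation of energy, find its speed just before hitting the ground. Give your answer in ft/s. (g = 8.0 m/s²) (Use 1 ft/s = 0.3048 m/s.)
Convert to SI: h = 73.0 m
mgh = ½mv² ⇒ v = √(2gh) = √(2·8.0·73.0) = 34.176 m/s = 112.1 ft/s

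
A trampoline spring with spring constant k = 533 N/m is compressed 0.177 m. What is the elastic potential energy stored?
PE = ½kx² = ½(533)(0.177)² = 8.349 J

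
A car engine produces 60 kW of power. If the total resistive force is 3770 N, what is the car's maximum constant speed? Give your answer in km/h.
P = Fv ⇒ v = P/F = 60000 W/3770.0 N = 15.9151 m/s = 57.29 km/h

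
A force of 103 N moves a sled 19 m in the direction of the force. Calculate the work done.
W = F·d = (103)(19) = 1957 J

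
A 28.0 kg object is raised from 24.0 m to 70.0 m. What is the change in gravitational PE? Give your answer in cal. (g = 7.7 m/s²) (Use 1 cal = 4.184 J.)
ΔPE = mgΔh = (28.0)(7.7)(46.0) = 9917.6 J = 2370 cal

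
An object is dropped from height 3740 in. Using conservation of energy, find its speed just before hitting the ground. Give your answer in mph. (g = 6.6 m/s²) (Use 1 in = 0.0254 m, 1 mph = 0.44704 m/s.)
Convert to SI: h = 94.996 m
mgh = ½mv² ⇒ v = √(2gh) = √(2·6.6·94.996) = 35.4111 m/s = 79.21 mph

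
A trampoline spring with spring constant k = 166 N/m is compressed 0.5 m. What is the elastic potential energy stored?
PE = ½kx² = ½(166)(0.5)² = 20.75 J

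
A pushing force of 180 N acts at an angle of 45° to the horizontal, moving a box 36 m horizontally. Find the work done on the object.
W = F·d·cosθ = (180)(36)cos(45°) = 4582 J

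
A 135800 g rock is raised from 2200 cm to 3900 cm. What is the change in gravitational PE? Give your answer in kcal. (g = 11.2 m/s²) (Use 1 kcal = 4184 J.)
Convert to SI: m = 135.8 kg, Δh = 17.0 m
ΔPE = mgΔh = (135.8)(11.2)(17.0) = 25856.3 J = 6.18 kcal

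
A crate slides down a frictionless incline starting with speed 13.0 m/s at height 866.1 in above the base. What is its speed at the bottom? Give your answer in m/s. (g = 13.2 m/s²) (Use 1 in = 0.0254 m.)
Convert to SI: v₀ = 13.0 m/s, h = 21.9989 m
½mv₀² + mgh = ½mv² ⇒ v = √(v₀² + 2gh) = √(13.0² + 2·13.2·21.9989) = 27.38 m/s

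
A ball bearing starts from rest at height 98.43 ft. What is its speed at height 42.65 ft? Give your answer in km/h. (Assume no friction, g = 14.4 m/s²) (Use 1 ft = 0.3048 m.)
Convert to SI: h₁−h₂ = 17.0017 m
mgh₁ = mgh₂ + ½mv² ⇒ v = √(2g(h₁−h₂)) = √(2·14.4·17.0017) = 22.128 m/s = 79.66 km/h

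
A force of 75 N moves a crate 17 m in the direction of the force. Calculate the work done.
W = F·d = (75)(17) = 1275 J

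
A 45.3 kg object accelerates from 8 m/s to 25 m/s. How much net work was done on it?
W = ΔKE = ½m(v₂² − v₁²) = ½(45.3)(25² − 8²) = 12706.65 J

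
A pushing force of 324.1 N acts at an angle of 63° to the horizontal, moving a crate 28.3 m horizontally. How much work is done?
W = F·d·cosθ = (324.1)(28.3)cos(63°) = 4164 J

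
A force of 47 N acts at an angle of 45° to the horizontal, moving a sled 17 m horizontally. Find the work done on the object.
W = F·d·cosθ = (47)(17)cos(45°) = 565.0 J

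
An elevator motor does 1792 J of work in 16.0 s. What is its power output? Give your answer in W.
P = W/t = 1792.0/16.0 = 112.0 W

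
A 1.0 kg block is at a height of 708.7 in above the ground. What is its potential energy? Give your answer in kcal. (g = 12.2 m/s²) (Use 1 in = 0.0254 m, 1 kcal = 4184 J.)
Convert to SI: m = 1.0 kg, h = 18.001 m
PE = mgh = (1.0)(12.2)(18.001) = 219.612 J = 0.05249 kcal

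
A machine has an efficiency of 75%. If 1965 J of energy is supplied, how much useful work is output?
W_out = η·W_in = 0.75·1965 = 1473.75 J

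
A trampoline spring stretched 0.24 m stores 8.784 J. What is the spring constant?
k = 2·PE/x² = 2·8.784/(0.24)² = 305.0 N/m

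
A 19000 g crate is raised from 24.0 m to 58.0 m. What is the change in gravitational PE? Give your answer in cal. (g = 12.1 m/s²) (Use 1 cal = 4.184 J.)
Convert to SI: m = 19.0 kg, Δh = 34.0 m
ΔPE = mgΔh = (19.0)(12.1)(34.0) = 7816.6 J = 1868 cal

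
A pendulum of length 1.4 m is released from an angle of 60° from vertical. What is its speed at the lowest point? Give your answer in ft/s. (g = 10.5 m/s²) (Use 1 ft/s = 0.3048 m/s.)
h = L(1 − cosθ) = 1.4(1 − cos60°) = 0.7 m
v = √(2gh) = √(2·10.5·0.7) = 3.83406 m/s = 12.58 ft/s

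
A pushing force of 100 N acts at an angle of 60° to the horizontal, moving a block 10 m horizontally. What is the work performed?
W = F·d·cosθ = (100)(10)cos(60°) = 500.0 J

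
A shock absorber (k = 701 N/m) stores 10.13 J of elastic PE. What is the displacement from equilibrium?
x = √(2·PE/k) = √(2·10.13/701) = 0.17 m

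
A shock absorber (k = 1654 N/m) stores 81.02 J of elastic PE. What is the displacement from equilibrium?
x = √(2·PE/k) = √(2·81.02/1654) = 0.313 m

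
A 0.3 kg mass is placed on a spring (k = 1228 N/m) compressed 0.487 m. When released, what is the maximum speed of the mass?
½kx² = ½mv² ⇒ v = x√(k/m) = (0.487)√(1228/0.3) = 31.16 m/s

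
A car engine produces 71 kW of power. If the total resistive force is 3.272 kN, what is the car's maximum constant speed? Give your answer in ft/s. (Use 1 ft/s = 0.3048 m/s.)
Convert to SI: F = 3272.0 N
P = Fv ⇒ v = P/F = 71000 W/3272.0 N = 21.6993 m/s = 71.19 ft/s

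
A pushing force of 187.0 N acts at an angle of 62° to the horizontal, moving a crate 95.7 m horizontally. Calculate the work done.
W = F·d·cosθ = (187.0)(95.7)cos(62°) = 8402 J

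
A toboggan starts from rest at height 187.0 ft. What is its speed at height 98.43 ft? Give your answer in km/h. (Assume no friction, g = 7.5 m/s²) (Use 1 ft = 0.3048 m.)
Convert to SI: h₁−h₂ = 26.9961 m
mgh₁ = mgh₂ + ½mv² ⇒ v = √(2g(h₁−h₂)) = √(2·7.5·26.9961) = 20.1232 m/s = 72.44 km/h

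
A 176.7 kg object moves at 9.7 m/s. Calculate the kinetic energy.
KE = ½mv² = ½(176.7)(9.7)² = 8313 J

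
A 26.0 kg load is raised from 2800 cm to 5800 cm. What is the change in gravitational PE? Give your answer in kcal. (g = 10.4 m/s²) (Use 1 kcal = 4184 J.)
Convert to SI: m = 26.0 kg, Δh = 30.0 m
ΔPE = mgΔh = (26.0)(10.4)(30.0) = 8112.0 J = 1.939 kcal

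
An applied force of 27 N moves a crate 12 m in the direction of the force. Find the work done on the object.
W = F·d = (27)(12) = 324.0 J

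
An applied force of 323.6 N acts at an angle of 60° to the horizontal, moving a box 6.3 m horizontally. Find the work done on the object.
W = F·d·cosθ = (323.6)(6.3)cos(60°) = 1019 J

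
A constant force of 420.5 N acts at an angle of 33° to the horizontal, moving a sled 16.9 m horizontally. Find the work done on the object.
W = F·d·cosθ = (420.5)(16.9)cos(33°) = 5960 J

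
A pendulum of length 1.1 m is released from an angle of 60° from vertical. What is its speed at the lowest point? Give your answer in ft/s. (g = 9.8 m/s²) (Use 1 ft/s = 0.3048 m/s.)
h = L(1 − cosθ) = 1.1(1 − cos60°) = 0.55 m
v = √(2gh) = √(2·9.8·0.55) = 3.28329 m/s = 10.77 ft/s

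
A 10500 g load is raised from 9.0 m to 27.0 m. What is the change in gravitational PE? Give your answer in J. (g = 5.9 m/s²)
Convert to SI: m = 10.5 kg, Δh = 18.0 m
ΔPE = mgΔh = (10.5)(5.9)(18.0) = 1115 J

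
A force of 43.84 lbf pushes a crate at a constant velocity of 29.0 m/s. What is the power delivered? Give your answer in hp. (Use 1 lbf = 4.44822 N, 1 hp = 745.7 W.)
Convert to SI: F = 195.01 N, v = 29.0 m/s
P = Fv = (195.01)(29.0) = 5655.29 W = 7.584 hp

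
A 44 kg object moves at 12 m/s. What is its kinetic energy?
KE = ½mv² = ½(44)(12)² = 3168.0 J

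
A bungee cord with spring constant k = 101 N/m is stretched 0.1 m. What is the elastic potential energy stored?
PE = ½kx² = ½(101)(0.1)² = 0.505 J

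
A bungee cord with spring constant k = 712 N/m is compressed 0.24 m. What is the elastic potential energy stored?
PE = ½kx² = ½(712)(0.24)² = 20.51 J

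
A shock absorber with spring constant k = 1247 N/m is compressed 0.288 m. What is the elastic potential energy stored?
PE = ½kx² = ½(1247)(0.288)² = 51.72 J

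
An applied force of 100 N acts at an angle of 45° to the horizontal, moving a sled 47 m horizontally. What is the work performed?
W = F·d·cosθ = (100)(47)cos(45°) = 3323 J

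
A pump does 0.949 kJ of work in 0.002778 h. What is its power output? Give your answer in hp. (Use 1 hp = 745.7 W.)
Convert to SI: W = 949.0 J, t = 10.0008 s
P = W/t = 949.0/10.0008 = 94.8924 W = 0.1273 hp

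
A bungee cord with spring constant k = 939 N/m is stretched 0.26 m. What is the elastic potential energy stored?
PE = ½kx² = ½(939)(0.26)² = 31.74 J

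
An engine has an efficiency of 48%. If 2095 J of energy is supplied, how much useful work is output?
W_out = η·W_in = 0.48·2095 = 1005.6 J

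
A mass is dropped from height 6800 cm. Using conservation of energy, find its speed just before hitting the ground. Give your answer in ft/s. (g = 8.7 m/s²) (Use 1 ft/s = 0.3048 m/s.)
Convert to SI: h = 68.0 m
mgh = ½mv² ⇒ v = √(2gh) = √(2·8.7·68.0) = 34.3977 m/s = 112.9 ft/s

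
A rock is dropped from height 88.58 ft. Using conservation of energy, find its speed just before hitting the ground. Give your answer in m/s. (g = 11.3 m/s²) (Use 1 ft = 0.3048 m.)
Convert to SI: h = 26.9992 m
mgh = ½mv² ⇒ v = √(2gh) = √(2·11.3·26.9992) = 24.7 m/s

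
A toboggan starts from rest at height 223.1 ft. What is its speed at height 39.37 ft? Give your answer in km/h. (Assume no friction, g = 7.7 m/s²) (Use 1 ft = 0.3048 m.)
Convert to SI: h₁−h₂ = 56.0009 m
mgh₁ = mgh₂ + ½mv² ⇒ v = √(2g(h₁−h₂)) = √(2·7.7·56.0009) = 29.3669 m/s = 105.7 km/h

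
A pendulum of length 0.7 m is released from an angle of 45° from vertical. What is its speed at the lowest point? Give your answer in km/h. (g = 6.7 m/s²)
h = L(1 − cosθ) = 0.7(1 − cos45°) = 0.205025 m
v = √(2gh) = √(2·6.7·0.205025) = 1.65751 m/s = 5.967 km/h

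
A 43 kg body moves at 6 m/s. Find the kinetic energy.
KE = ½mv² = ½(43)(6)² = 774.0 J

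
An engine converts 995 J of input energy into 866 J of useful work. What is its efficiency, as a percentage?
η = W_out/W_in = 866/995 = 87.04%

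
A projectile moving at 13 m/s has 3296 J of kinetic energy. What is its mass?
m = 2·KE/v² = 2·3296/(13)² = 39.01 kg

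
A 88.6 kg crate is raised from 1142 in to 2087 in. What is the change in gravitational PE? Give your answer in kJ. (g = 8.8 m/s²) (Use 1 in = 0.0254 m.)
Convert to SI: m = 88.6 kg, Δh = 24.003 m
ΔPE = mgΔh = (88.6)(8.8)(24.003) = 18714.7 J = 18.71 kJ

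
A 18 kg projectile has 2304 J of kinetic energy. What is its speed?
v = √(2·KE/m) = √(2·2304/18) = 16.0 m/s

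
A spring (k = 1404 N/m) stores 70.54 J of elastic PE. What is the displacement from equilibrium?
x = √(2·PE/k) = √(2·70.54/1404) = 0.317 m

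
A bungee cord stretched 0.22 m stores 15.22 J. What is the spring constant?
k = 2·PE/x² = 2·15.22/(0.22)² = 628.9 N/m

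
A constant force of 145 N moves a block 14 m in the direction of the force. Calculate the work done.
W = F·d = (145)(14) = 2030 J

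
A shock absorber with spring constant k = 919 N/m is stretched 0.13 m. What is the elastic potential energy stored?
PE = ½kx² = ½(919)(0.13)² = 7.766 J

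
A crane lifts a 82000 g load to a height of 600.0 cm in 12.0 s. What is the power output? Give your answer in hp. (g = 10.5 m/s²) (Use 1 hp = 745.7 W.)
Convert to SI: m = 82.0 kg, h = 6.0 m, t = 12.0 s
P = mgh/t = (82.0)(10.5)(6.0)/12.0 = 430.5 W = 0.5773 hp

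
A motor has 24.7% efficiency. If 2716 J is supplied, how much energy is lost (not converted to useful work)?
W_lost = W_in(1 − η) = 2716·(1 − 0.247) = 2045 J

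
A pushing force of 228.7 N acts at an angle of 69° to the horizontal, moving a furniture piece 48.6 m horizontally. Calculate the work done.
W = F·d·cosθ = (228.7)(48.6)cos(69°) = 3983 J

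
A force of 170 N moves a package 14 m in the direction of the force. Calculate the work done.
W = F·d = (170)(14) = 2380 J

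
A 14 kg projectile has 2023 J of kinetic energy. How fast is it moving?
v = √(2·KE/m) = √(2·2023/14) = 17.0 m/s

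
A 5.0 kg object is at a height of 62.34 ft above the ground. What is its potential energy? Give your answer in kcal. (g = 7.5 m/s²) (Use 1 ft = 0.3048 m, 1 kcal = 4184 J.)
Convert to SI: m = 5.0 kg, h = 19.0012 m
PE = mgh = (5.0)(7.5)(19.0012) = 712.546 J = 0.1703 kcal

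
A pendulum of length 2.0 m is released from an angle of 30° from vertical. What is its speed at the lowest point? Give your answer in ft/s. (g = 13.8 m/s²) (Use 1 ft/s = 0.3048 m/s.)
h = L(1 − cosθ) = 2.0(1 − cos30°) = 0.267949 m
v = √(2gh) = √(2·13.8·0.267949) = 2.71945 m/s = 8.922 ft/s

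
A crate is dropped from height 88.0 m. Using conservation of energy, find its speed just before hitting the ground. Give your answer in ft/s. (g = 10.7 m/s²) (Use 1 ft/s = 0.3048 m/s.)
mgh = ½mv² ⇒ v = √(2gh) = √(2·10.7·88.0) = 43.3959 m/s = 142.4 ft/s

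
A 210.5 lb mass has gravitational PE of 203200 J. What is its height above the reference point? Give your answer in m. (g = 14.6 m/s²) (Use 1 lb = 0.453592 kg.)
Convert to SI: m = 95.4811 kg, PE = 203200 J
h = PE/(mg) = 203200/(95.4811·14.6) = 145.8 m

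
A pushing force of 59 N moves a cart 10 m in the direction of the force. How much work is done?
W = F·d = (59)(10) = 590.0 J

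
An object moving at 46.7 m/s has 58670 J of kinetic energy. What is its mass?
m = 2·KE/v² = 2·58670/(46.7)² = 53.8 kg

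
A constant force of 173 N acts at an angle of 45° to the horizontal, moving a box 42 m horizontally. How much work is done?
W = F·d·cosθ = (173)(42)cos(45°) = 5138 J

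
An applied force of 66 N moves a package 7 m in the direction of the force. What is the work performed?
W = F·d = (66)(7) = 462.0 J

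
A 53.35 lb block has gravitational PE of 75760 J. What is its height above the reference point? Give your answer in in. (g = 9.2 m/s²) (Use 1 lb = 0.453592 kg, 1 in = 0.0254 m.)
Convert to SI: m = 24.1991 kg, PE = 75760.0 J
h = PE/(mg) = 75760.0/(24.1991·9.2) = 340.292 m = 13400 in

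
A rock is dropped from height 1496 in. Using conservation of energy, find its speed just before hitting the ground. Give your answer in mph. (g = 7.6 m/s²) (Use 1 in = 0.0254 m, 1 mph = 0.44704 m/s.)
Convert to SI: h = 37.9984 m
mgh = ½mv² ⇒ v = √(2gh) = √(2·7.6·37.9984) = 24.0328 m/s = 53.76 mph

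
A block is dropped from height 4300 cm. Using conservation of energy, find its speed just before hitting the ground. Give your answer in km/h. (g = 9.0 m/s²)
Convert to SI: h = 43.0 m
mgh = ½mv² ⇒ v = √(2gh) = √(2·9.0·43.0) = 27.8209 m/s = 100.2 km/h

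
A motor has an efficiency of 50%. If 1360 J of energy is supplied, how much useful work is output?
W_out = η·W_in = 0.5·1360 = 680.0 J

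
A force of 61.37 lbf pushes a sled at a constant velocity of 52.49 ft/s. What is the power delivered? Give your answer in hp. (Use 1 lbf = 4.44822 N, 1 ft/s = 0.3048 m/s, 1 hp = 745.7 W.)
Convert to SI: F = 272.987 N, v = 15.999 m/s
P = Fv = (272.987)(15.999) = 4367.51 W = 5.857 hp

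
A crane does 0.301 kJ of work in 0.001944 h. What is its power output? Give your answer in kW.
Convert to SI: W = 301.0 J, t = 6.9984 s
P = W/t = 301.0/6.9984 = 43.0098 W = 0.04301 kW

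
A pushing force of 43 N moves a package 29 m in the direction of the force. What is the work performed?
W = F·d = (43)(29) = 1247 J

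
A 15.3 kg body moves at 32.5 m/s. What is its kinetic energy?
KE = ½mv² = ½(15.3)(32.5)² = 8080 J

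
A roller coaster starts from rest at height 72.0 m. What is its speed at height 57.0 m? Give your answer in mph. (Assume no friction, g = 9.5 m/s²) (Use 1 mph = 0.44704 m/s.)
mgh₁ = mgh₂ + ½mv² ⇒ v = √(2g(h₁−h₂)) = √(2·9.5·15.0) = 16.8819 m/s = 37.76 mph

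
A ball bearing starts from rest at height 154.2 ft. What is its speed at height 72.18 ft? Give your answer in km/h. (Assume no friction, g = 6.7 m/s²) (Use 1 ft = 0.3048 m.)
Convert to SI: h₁−h₂ = 24.9997 m
mgh₁ = mgh₂ + ½mv² ⇒ v = √(2g(h₁−h₂)) = √(2·6.7·24.9997) = 18.3029 m/s = 65.89 km/h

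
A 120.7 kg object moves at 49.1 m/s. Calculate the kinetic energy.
KE = ½mv² = ½(120.7)(49.1)² = 145500 J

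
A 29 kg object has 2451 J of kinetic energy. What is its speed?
v = √(2·KE/m) = √(2·2451/29) = 13.0 m/s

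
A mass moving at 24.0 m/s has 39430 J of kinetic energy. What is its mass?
m = 2·KE/v² = 2·39430/(24.0)² = 136.9 kg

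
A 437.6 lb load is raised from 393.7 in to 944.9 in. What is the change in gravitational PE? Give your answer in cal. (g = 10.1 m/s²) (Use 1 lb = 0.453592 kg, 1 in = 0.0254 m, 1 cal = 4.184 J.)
Convert to SI: m = 198.492 kg, Δh = 14.0005 m
ΔPE = mgΔh = (198.492)(10.1)(14.0005) = 28067.7 J = 6708 cal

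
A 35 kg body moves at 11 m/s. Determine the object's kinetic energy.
KE = ½mv² = ½(35)(11)² = 2117.5 J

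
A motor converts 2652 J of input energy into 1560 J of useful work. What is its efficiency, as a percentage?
η = W_out/W_in = 1560/2652 = 58.82%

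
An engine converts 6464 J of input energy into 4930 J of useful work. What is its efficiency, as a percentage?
η = W_out/W_in = 4930/6464 = 76.27%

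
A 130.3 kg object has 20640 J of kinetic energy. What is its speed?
v = √(2·KE/m) = √(2·20640/130.3) = 17.8 m/s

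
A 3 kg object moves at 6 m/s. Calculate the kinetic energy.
KE = ½mv² = ½(3)(6)² = 54.0 J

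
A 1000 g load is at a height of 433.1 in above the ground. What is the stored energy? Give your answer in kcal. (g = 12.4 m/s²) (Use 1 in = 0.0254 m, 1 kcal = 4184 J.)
Convert to SI: m = 1.0 kg, h = 11.0007 m
PE = mgh = (1.0)(12.4)(11.0007) = 136.409 J = 0.0326 kcal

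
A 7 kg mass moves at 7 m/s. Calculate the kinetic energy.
KE = ½mv² = ½(7)(7)² = 171.5 J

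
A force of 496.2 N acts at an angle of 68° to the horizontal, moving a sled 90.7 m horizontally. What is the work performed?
W = F·d·cosθ = (496.2)(90.7)cos(68°) = 16860 J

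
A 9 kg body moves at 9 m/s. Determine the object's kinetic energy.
KE = ½mv² = ½(9)(9)² = 364.5 J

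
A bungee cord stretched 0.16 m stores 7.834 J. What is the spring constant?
k = 2·PE/x² = 2·7.834/(0.16)² = 612.0 N/m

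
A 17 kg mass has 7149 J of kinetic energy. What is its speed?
v = √(2·KE/m) = √(2·7149/17) = 29.0 m/s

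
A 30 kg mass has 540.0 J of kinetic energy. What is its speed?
v = √(2·KE/m) = √(2·540.0/30) = 6.0 m/s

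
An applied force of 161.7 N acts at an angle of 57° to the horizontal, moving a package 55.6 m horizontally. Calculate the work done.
W = F·d·cosθ = (161.7)(55.6)cos(57°) = 4897 J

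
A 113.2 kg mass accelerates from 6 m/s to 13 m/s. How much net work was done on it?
W = ΔKE = ½m(v₂² − v₁²) = ½(113.2)(13² − 6²) = 7527.8 J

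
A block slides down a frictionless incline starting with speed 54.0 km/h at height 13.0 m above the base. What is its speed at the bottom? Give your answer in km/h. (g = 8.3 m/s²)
Convert to SI: v₀ = 15.0 m/s, h = 13.0 m
½mv₀² + mgh = ½mv² ⇒ v = √(v₀² + 2gh) = √(15.0² + 2·8.3·13.0) = 20.9952 m/s = 75.58 km/h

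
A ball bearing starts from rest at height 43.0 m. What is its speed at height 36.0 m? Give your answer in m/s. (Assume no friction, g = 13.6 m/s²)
mgh₁ = mgh₂ + ½mv² ⇒ v = √(2g(h₁−h₂)) = √(2·13.6·7.0) = 13.8 m/s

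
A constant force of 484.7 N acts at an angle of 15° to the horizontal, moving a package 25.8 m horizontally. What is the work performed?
W = F·d·cosθ = (484.7)(25.8)cos(15°) = 12080 J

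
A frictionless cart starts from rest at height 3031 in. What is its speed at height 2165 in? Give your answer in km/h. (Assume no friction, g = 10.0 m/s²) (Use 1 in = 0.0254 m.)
Convert to SI: h₁−h₂ = 21.9964 m
mgh₁ = mgh₂ + ½mv² ⇒ v = √(2g(h₁−h₂)) = √(2·10.0·21.9964) = 20.9745 m/s = 75.51 km/h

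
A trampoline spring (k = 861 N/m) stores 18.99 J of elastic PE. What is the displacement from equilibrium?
x = √(2·PE/k) = √(2·18.99/861) = 0.21 m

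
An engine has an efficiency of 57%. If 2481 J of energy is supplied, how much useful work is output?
W_out = η·W_in = 0.57·2481 = 1414.17 J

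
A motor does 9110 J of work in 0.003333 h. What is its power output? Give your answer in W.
Convert to SI: W = 9110.0 J, t = 11.9988 s
P = W/t = 9110.0/11.9988 = 759.2 W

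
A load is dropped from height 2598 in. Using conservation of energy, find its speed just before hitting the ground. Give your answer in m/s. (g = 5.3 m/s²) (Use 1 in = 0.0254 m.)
Convert to SI: h = 65.9892 m
mgh = ½mv² ⇒ v = √(2gh) = √(2·5.3·65.9892) = 26.45 m/s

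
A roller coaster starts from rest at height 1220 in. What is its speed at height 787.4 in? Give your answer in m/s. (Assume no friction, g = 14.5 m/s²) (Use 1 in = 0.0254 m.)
Convert to SI: h₁−h₂ = 10.988 m
mgh₁ = mgh₂ + ½mv² ⇒ v = √(2g(h₁−h₂)) = √(2·14.5·10.988) = 17.85 m/s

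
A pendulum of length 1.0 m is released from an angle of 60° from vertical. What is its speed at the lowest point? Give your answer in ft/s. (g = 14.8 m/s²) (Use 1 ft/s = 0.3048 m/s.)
h = L(1 − cosθ) = 1.0(1 − cos60°) = 0.5 m
v = √(2gh) = √(2·14.8·0.5) = 3.84708 m/s = 12.62 ft/s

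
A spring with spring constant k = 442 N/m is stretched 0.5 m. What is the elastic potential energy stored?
PE = ½kx² = ½(442)(0.5)² = 55.25 J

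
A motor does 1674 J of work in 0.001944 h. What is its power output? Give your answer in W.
Convert to SI: W = 1674.0 J, t = 6.9984 s
P = W/t = 1674.0/6.9984 = 239.2 W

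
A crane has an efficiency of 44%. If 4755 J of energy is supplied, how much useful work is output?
W_out = η·W_in = 0.44·4755 = 2092.2 J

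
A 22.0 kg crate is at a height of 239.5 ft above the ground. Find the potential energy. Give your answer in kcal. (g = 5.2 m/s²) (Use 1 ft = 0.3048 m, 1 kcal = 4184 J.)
Convert to SI: m = 22.0 kg, h = 72.9996 m
PE = mgh = (22.0)(5.2)(72.9996) = 8351.15 J = 1.996 kcal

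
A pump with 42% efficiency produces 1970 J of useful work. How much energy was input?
W_in = W_out/η = 1970/0.42 = 4690 J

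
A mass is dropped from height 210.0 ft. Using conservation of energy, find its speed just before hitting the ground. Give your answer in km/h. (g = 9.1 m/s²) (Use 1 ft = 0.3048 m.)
Convert to SI: h = 64.008 m
mgh = ½mv² ⇒ v = √(2gh) = √(2·9.1·64.008) = 34.1313 m/s = 122.9 km/h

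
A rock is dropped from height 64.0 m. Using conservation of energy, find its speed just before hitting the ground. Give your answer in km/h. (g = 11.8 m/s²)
mgh = ½mv² ⇒ v = √(2gh) = √(2·11.8·64.0) = 38.8639 m/s = 139.9 km/h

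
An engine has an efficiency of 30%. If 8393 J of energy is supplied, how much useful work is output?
W_out = η·W_in = 0.3·8393 = 2517.9 J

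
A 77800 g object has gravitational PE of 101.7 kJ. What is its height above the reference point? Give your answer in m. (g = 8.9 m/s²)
Convert to SI: m = 77.8 kg, PE = 101700 J
h = PE/(mg) = 101700/(77.8·8.9) = 146.9 m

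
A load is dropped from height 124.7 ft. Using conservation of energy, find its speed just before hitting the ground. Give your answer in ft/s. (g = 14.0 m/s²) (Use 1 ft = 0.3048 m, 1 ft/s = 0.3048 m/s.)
Convert to SI: h = 38.0086 m
mgh = ½mv² ⇒ v = √(2gh) = √(2·14.0·38.0086) = 32.6227 m/s = 107.0 ft/s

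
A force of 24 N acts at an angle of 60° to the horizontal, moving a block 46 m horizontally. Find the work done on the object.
W = F·d·cosθ = (24)(46)cos(60°) = 552.0 J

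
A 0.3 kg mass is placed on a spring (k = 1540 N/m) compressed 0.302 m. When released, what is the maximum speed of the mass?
½kx² = ½mv² ⇒ v = x√(k/m) = (0.302)√(1540/0.3) = 21.64 m/s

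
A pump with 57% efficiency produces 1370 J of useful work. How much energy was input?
W_in = W_out/η = 1370/0.57 = 2404 J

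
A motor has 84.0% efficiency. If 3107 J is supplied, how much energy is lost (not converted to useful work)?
W_lost = W_in(1 − η) = 3107·(1 − 0.84) = 497.1 J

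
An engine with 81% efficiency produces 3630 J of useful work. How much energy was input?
W_in = W_out/η = 3630/0.81 = 4481 J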